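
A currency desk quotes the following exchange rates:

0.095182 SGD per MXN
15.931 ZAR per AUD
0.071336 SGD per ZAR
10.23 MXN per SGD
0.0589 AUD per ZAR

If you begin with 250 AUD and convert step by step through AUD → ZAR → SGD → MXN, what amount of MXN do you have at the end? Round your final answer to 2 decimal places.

250 AUD × 15.931 = 3982.75 ZAR
3982.75 ZAR × 0.071336 = 284.113454 SGD
284.113454 SGD × 10.23 = 2906.48063442 MXN

2906.48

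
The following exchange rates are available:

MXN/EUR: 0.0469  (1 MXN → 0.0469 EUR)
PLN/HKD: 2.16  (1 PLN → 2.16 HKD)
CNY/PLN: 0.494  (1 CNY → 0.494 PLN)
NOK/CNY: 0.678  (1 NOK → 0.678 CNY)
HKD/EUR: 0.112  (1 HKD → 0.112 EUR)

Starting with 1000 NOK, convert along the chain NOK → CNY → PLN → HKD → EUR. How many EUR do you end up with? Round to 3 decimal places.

1000 NOK × 0.678 = 678 CNY
678 CNY × 0.494 = 334.932 PLN
334.932 PLN × 2.16 = 723.45312 HKD
723.45312 HKD × 0.112 = 81.02674944 EUR

81.027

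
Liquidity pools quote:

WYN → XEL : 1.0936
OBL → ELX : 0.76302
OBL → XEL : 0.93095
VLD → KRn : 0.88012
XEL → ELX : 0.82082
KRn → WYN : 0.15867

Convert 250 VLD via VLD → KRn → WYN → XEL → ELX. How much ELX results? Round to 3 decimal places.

31.339

250 VLD × 0.88012 = 220.03 KRn
220.03 KRn × 0.15867 = 34.9121601 WYN
34.9121601 WYN × 1.0936 = 38.17993828536 XEL
38.17993828536 XEL × 0.82082 = 31.3388569433891952 ELX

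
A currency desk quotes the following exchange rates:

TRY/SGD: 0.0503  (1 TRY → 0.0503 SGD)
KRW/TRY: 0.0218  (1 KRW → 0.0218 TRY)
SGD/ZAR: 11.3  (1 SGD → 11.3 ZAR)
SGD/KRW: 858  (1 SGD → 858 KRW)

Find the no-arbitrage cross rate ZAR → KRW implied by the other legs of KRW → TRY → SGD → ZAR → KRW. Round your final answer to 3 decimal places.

80.704

Known legs of the cycle: 0.0218 × 0.0503 × 11.3 = 0.012390902
For no arbitrage the full-cycle product must be 1, so the missing rate is 1 / 0.012390902 ≈ 80.70437.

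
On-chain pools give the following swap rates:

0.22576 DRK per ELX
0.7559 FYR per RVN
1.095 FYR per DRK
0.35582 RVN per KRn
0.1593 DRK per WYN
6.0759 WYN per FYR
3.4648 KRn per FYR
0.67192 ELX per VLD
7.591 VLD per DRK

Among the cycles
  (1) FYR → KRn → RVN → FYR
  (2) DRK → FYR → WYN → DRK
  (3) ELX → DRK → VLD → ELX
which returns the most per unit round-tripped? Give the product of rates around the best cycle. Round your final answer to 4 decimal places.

1.1515

(1) 3.4648 × 0.35582 × 0.7559 = 0.93191
(2) 1.095 × 6.0759 × 0.1593 = 1.05984
(3) 0.22576 × 7.591 × 0.67192 = 1.15150
Highest is cycle (3) at 1.1515 (>1, arbitrage).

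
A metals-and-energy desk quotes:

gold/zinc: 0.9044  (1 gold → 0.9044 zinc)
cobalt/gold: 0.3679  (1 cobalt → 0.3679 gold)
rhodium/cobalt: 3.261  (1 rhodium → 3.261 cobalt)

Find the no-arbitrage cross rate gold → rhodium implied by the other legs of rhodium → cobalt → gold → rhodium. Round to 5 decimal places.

Known legs of the cycle: 3.261 × 0.3679 = 1.1997219
For no arbitrage the full-cycle product must be 1, so the missing rate is 1 / 1.1997219 ≈ 0.8335265.

0.83353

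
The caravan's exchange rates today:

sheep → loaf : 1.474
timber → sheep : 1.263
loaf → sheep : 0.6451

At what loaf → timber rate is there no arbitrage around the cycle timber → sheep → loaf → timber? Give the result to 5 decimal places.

Known legs of the cycle: 1.263 × 1.474 = 1.861662
For no arbitrage the full-cycle product must be 1, so the missing rate is 1 / 1.861662 ≈ 0.5371544.

0.53715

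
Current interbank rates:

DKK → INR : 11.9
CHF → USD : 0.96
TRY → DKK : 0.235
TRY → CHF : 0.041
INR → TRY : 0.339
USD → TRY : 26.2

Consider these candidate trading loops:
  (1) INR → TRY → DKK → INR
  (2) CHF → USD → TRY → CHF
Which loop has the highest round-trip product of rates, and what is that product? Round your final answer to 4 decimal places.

(1) 0.339 × 0.235 × 11.9 = 0.94801
(2) 0.96 × 26.2 × 0.041 = 1.03123
Highest is cycle (2) at 1.0312 (>1, arbitrage).

1.0312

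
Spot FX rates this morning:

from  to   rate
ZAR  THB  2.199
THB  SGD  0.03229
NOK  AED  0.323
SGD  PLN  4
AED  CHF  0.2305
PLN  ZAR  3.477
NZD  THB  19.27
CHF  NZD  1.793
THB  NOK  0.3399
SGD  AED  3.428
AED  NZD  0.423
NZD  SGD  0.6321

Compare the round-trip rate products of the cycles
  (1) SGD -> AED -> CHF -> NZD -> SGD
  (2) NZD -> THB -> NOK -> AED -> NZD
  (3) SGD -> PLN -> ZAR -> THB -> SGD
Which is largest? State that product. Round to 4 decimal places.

(1) 3.428 × 0.2305 × 1.793 × 0.6321 = 0.89553
(2) 19.27 × 0.3399 × 0.323 × 0.423 = 0.89490
(3) 4 × 3.477 × 2.199 × 0.03229 = 0.98755
Highest is cycle (3) at 0.9875 (≤1, no arbitrage).

0.9875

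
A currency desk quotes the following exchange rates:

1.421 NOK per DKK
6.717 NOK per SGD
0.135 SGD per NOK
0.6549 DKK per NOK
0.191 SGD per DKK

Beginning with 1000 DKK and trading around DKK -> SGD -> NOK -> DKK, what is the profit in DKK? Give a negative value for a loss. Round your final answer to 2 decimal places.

1000 DKK × 0.191 = 191 SGD
191 SGD × 6.717 = 1282.947 NOK
1282.947 NOK × 0.6549 = 840.2019903 DKK
Net change: 840.2019903 − 1000 = -159.7980097 DKK

-159.80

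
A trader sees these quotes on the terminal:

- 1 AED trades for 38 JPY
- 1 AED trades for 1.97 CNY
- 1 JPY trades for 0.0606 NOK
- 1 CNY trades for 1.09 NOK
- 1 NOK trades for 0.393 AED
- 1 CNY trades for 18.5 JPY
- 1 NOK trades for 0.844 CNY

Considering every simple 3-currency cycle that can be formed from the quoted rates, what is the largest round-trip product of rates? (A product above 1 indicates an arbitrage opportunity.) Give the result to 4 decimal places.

CNY→JPY→NOK→CNY: 18.5 × 0.0606 × 0.844 = 0.94621
NOK→AED→JPY→NOK: 0.393 × 38 × 0.0606 = 0.90500
CNY→NOK→AED→CNY: 1.09 × 0.393 × 1.97 = 0.84389
Maximum is CNY→JPY→NOK→CNY at 0.9462; no arbitrage — every cycle loses value.

0.9462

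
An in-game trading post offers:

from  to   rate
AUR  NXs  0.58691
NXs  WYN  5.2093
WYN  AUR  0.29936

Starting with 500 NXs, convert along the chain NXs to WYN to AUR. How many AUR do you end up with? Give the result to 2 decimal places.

779.73

500 NXs × 5.2093 = 2604.65 WYN
2604.65 WYN × 0.29936 = 779.728024 AUR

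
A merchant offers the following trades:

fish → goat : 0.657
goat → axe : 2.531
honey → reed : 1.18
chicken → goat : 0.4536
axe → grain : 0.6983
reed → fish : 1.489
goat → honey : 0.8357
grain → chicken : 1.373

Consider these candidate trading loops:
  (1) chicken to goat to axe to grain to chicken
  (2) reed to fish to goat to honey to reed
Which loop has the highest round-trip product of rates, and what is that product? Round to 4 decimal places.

1.1007

(1) 0.4536 × 2.531 × 0.6983 × 1.373 = 1.10072
(2) 1.489 × 0.657 × 0.8357 × 1.18 = 0.96470
Highest is cycle (1) at 1.1007 (>1, arbitrage).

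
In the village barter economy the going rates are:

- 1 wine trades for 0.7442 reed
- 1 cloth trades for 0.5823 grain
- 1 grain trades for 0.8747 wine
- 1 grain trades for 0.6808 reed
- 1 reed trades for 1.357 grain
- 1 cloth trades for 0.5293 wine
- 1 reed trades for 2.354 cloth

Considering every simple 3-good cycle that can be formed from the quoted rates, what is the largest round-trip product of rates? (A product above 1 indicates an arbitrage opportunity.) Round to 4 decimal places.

reed→cloth→grain→reed: 2.354 × 0.5823 × 0.6808 = 0.93320
wine→reed→cloth→wine: 0.7442 × 2.354 × 0.5293 = 0.92725
wine→reed→grain→wine: 0.7442 × 1.357 × 0.8747 = 0.88334
Maximum is reed→cloth→grain→reed at 0.9332; no arbitrage — every cycle loses value.

0.9332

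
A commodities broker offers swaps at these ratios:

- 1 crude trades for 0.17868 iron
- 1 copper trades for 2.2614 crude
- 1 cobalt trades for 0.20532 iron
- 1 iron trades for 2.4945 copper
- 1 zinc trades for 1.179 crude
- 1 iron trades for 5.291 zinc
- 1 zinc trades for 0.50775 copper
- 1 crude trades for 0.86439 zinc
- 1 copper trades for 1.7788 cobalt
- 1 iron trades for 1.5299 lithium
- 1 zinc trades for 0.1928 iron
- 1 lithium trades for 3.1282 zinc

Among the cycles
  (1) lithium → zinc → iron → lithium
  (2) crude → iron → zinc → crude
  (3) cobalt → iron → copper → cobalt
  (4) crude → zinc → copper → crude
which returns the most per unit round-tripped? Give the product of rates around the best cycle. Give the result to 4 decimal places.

(1) 3.1282 × 0.1928 × 1.5299 = 0.92271
(2) 0.17868 × 5.291 × 1.179 = 1.11462
(3) 0.20532 × 2.4945 × 1.7788 = 0.91105
(4) 0.86439 × 0.50775 × 2.2614 = 0.99251
Highest is cycle (2) at 1.1146 (>1, arbitrage).

1.1146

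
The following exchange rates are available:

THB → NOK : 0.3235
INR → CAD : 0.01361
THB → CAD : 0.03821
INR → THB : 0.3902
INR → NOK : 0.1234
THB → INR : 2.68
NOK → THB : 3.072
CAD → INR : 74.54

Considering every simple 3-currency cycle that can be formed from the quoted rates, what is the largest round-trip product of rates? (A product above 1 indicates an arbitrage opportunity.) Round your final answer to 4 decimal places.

1.1114

INR→THB→CAD→INR: 0.3902 × 0.03821 × 74.54 = 1.11136
NOK→THB→INR→NOK: 3.072 × 2.68 × 0.1234 = 1.01595
Maximum is INR→THB→CAD→INR at 1.1114; arbitrage exists.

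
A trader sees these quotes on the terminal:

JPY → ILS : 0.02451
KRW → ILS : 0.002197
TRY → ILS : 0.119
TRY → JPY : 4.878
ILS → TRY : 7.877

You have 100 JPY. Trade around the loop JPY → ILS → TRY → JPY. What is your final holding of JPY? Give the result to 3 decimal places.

100 JPY × 0.02451 = 2.451 ILS
2.451 ILS × 7.877 = 19.306527 TRY
19.306527 TRY × 4.878 = 94.177238706 JPY

94.177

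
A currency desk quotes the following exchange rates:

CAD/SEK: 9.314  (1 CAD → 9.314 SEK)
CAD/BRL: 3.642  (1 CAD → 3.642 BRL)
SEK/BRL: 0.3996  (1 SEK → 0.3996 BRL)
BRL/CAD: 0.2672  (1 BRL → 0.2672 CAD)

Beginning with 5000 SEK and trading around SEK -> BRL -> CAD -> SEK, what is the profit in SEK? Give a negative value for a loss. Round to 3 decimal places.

5000 SEK × 0.3996 = 1998 BRL
1998 BRL × 0.2672 = 533.8656 CAD
533.8656 CAD × 9.314 = 4972.4241984 SEK
Net change: 4972.4241984 − 5000 = -27.5758016 SEK

-27.576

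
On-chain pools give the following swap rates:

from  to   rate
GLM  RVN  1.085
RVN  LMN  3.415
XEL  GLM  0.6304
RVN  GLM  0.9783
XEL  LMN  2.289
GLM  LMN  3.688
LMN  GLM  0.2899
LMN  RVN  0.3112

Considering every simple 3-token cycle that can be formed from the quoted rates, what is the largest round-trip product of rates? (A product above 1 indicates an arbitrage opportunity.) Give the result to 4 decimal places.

RVN→GLM→LMN→RVN: 0.9783 × 3.688 × 0.3112 = 1.12280
RVN→LMN→GLM→RVN: 3.415 × 0.2899 × 1.085 = 1.07416
Maximum is RVN→GLM→LMN→RVN at 1.1228; arbitrage exists.

1.1228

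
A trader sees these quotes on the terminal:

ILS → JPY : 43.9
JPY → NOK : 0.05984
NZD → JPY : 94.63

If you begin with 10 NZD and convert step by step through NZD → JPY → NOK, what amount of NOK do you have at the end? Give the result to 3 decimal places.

56.627

10 NZD × 94.63 = 946.3 JPY
946.3 JPY × 0.05984 = 56.626592 NOK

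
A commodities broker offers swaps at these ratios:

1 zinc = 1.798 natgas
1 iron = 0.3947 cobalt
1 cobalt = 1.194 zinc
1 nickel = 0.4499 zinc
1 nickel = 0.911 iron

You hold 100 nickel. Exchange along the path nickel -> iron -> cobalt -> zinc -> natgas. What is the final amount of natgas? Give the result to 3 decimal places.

77.193

100 nickel × 0.911 = 91.1 iron
91.1 iron × 0.3947 = 35.95717 cobalt
35.95717 cobalt × 1.194 = 42.93286098 zinc
42.93286098 zinc × 1.798 = 77.19328404204 natgas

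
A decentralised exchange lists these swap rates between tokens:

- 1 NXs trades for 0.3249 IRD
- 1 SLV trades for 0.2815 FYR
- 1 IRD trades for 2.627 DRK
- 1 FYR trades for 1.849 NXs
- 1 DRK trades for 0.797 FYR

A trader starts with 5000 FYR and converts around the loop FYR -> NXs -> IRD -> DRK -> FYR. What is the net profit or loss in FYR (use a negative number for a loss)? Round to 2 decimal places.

1288.90

5000 FYR × 1.849 = 9245 NXs
9245 NXs × 0.3249 = 3003.7005 IRD
3003.7005 IRD × 2.627 = 7890.7212135 DRK
7890.7212135 DRK × 0.797 = 6288.9048071595 FYR
Net change: 6288.9048071595 − 5000 = 1288.9048071595 FYR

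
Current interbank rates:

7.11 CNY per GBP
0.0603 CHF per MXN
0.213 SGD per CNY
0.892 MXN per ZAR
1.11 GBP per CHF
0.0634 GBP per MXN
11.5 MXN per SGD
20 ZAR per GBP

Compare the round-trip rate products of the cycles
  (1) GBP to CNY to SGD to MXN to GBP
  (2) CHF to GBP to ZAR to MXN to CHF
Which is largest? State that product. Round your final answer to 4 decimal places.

(1) 7.11 × 0.213 × 11.5 × 0.0634 = 1.10417
(2) 1.11 × 20 × 0.892 × 0.0603 = 1.19408
Highest is cycle (2) at 1.1941 (>1, arbitrage).

1.1941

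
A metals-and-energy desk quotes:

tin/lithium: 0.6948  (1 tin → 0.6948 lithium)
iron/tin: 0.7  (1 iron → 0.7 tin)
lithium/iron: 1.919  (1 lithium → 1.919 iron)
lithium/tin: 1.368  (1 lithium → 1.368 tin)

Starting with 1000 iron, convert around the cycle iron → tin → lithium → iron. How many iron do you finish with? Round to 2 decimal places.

1000 iron × 0.7 = 700 tin
700 tin × 0.6948 = 486.36 lithium
486.36 lithium × 1.919 = 933.32484 iron

933.32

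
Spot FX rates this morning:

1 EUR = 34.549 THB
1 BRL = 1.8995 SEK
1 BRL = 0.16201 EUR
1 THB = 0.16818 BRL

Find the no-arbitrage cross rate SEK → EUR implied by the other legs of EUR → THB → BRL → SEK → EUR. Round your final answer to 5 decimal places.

Known legs of the cycle: 34.549 × 0.16818 × 1.8995 = 11.03695133259
For no arbitrage the full-cycle product must be 1, so the missing rate is 1 / 11.03695133259 ≈ 0.0906047.

0.09060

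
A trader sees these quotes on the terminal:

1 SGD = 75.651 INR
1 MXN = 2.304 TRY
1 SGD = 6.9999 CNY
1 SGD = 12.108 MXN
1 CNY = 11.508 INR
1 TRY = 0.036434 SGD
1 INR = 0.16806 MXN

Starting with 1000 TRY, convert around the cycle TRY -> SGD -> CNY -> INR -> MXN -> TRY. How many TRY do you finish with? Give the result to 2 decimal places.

1136.44

1000 TRY × 0.036434 = 36.434 SGD
36.434 SGD × 6.9999 = 255.0343566 CNY
255.0343566 CNY × 11.508 = 2934.9353757528 INR
2934.9353757528 INR × 0.16806 = 493.245239249015568 MXN
493.245239249015568 MXN × 2.304 = 1136.437031229731868672 TRY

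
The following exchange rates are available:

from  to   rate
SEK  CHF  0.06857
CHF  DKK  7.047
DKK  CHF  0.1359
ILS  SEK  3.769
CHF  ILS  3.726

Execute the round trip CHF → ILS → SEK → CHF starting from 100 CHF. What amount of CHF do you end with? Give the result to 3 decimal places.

96.295

100 CHF × 3.726 = 372.6 ILS
372.6 ILS × 3.769 = 1404.3294 SEK
1404.3294 SEK × 0.06857 = 96.294866958 CHF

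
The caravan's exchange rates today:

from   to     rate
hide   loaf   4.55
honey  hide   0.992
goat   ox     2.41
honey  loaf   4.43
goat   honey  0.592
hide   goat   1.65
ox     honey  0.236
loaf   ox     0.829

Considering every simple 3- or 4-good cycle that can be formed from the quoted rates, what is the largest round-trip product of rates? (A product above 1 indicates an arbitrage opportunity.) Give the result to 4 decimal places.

honey→hide→goat→honey: 0.992 × 1.65 × 0.592 = 0.96899
honey→hide→goat→ox→honey: 0.992 × 1.65 × 2.41 × 0.236 = 0.93095
honey→hide→loaf→ox→honey: 0.992 × 4.55 × 0.829 × 0.236 = 0.88306
honey→loaf→ox→honey: 4.43 × 0.829 × 0.236 = 0.86670
Maximum is honey→hide→goat→honey at 0.9690; no arbitrage — every cycle loses value.

0.9690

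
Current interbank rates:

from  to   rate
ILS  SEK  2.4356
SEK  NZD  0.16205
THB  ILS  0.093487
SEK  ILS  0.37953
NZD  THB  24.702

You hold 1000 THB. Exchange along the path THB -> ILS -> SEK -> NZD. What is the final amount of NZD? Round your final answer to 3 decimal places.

36.898

1000 THB × 0.093487 = 93.487 ILS
93.487 ILS × 2.4356 = 227.6969372 SEK
227.6969372 SEK × 0.16205 = 36.89828867326 NZD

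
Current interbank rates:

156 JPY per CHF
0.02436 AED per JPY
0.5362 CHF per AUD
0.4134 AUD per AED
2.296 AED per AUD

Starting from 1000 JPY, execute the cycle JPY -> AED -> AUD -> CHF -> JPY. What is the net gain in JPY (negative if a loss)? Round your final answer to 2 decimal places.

-157.64

1000 JPY × 0.02436 = 24.36 AED
24.36 AED × 0.4134 = 10.070424 AUD
10.070424 AUD × 0.5362 = 5.3997613488 CHF
5.3997613488 CHF × 156 = 842.3627704128 JPY
Net change: 842.3627704128 − 1000 = -157.6372295872 JPY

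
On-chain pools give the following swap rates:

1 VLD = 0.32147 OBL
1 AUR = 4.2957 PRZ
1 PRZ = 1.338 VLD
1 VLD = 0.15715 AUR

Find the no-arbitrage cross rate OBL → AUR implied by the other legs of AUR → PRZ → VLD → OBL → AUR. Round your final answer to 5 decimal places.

0.54121

Known legs of the cycle: 4.2957 × 1.338 × 0.32147 = 1.847695952502
For no arbitrage the full-cycle product must be 1, so the missing rate is 1 / 1.847695952502 ≈ 0.5412146.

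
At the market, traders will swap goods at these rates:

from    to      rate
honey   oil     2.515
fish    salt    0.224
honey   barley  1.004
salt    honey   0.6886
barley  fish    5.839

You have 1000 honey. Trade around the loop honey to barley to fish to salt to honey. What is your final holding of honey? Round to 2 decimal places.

904.25

1000 honey × 1.004 = 1004 barley
1004 barley × 5.839 = 5862.356 fish
5862.356 fish × 0.224 = 1313.167744 salt
1313.167744 salt × 0.6886 = 904.2473085184 honey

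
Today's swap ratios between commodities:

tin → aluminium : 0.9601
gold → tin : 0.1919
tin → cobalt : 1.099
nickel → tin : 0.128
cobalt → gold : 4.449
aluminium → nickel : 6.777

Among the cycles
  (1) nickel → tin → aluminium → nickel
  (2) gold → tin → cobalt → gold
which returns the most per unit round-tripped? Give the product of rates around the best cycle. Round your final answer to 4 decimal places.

0.9383

(1) 0.128 × 0.9601 × 6.777 = 0.83284
(2) 0.1919 × 1.099 × 4.449 = 0.93829
Highest is cycle (2) at 0.9383 (≤1, no arbitrage).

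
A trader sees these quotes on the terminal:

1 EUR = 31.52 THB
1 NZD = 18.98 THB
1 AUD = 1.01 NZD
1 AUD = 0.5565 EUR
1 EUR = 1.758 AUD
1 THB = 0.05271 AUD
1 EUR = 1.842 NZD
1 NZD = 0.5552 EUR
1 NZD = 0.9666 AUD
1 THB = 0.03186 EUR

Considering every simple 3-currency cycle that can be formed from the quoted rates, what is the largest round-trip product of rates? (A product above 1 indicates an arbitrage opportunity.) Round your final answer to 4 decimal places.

1.1139

EUR→NZD→THB→EUR: 1.842 × 18.98 × 0.03186 = 1.11386
AUD→NZD→THB→AUD: 1.01 × 18.98 × 0.05271 = 1.01044
AUD→EUR→NZD→AUD: 0.5565 × 1.842 × 0.9666 = 0.99084
AUD→NZD→EUR→AUD: 1.01 × 0.5552 × 1.758 = 0.98580
AUD→EUR→THB→AUD: 0.5565 × 31.52 × 0.05271 = 0.92458
Maximum is EUR→NZD→THB→EUR at 1.1139; arbitrage exists.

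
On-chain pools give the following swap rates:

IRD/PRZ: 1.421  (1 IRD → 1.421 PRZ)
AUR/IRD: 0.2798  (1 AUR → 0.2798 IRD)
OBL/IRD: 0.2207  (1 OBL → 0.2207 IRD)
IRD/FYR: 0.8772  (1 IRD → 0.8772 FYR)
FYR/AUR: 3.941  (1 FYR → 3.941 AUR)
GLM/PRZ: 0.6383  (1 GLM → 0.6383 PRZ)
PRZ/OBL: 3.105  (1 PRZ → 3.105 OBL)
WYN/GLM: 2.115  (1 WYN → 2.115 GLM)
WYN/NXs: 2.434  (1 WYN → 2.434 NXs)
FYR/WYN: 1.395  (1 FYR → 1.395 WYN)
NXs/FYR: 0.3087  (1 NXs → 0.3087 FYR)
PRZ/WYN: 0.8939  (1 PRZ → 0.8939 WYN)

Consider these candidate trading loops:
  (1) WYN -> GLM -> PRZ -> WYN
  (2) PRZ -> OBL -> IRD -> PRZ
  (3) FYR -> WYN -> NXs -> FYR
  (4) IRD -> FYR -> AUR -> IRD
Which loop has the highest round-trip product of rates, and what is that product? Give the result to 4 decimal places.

(1) 2.115 × 0.6383 × 0.8939 = 1.20677
(2) 3.105 × 0.2207 × 1.421 = 0.97377
(3) 1.395 × 2.434 × 0.3087 = 1.04817
(4) 0.8772 × 3.941 × 0.2798 = 0.96728
Highest is cycle (1) at 1.2068 (>1, arbitrage).

1.2068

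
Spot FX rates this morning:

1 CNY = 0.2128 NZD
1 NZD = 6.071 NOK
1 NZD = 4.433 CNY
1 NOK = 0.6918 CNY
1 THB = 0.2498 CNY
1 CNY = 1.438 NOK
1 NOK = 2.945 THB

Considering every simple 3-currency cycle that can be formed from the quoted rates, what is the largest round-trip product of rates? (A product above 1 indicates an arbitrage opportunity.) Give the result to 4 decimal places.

THB→CNY→NOK→THB: 0.2498 × 1.438 × 2.945 = 1.05788
NZD→NOK→CNY→NZD: 6.071 × 0.6918 × 0.2128 = 0.89374
Maximum is THB→CNY→NOK→THB at 1.0579; arbitrage exists.

1.0579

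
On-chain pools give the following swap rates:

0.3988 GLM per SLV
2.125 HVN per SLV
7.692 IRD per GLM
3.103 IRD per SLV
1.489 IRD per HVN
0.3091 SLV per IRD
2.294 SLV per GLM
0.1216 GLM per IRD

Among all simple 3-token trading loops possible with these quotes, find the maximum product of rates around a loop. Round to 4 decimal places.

HVN→IRD→SLV→HVN: 1.489 × 0.3091 × 2.125 = 0.97803
SLV→GLM→IRD→SLV: 0.3988 × 7.692 × 0.3091 = 0.94819
SLV→IRD→GLM→SLV: 3.103 × 0.1216 × 2.294 = 0.86558
Maximum is HVN→IRD→SLV→HVN at 0.9780; no arbitrage — every cycle loses value.

0.9780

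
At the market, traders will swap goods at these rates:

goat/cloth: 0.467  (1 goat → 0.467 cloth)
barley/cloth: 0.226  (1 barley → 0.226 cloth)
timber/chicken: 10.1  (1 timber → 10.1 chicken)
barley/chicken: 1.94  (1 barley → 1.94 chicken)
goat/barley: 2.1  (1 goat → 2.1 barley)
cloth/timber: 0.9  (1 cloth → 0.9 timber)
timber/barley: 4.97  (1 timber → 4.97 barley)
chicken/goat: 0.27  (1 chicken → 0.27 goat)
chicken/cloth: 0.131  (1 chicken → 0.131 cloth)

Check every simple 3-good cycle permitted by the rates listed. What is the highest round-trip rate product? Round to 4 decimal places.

1.1908

chicken→cloth→timber→chicken: 0.131 × 0.9 × 10.1 = 1.19079
chicken→goat→barley→chicken: 0.27 × 2.1 × 1.94 = 1.09998
cloth→timber→barley→cloth: 0.9 × 4.97 × 0.226 = 1.01090
Maximum is chicken→cloth→timber→chicken at 1.1908; arbitrage exists.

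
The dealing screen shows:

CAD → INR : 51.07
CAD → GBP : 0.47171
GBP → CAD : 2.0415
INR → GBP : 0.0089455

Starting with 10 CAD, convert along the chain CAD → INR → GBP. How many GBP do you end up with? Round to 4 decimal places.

4.5685

10 CAD × 51.07 = 510.7 INR
510.7 INR × 0.0089455 = 4.56846685 GBP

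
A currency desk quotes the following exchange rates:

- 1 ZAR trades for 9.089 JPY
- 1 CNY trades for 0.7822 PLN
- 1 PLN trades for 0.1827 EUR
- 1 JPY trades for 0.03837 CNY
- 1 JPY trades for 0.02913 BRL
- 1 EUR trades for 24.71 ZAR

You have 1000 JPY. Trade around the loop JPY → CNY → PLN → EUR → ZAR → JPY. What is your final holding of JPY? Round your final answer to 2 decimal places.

1000 JPY × 0.03837 = 38.37 CNY
38.37 CNY × 0.7822 = 30.013014 PLN
30.013014 PLN × 0.1827 = 5.4833776578 EUR
5.4833776578 EUR × 24.71 = 135.494261924238 ZAR
135.494261924238 ZAR × 9.089 = 1231.507346629399182 JPY

1231.51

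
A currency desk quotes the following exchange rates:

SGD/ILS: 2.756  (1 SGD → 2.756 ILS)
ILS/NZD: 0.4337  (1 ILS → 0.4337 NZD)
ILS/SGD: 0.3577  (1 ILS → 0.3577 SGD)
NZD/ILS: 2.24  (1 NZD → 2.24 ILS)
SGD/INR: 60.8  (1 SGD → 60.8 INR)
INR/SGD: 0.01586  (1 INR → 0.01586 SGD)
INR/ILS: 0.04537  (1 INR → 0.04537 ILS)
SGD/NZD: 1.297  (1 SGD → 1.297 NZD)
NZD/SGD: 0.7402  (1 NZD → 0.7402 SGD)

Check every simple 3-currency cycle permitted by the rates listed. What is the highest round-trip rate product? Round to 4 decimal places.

1.0392

NZD→ILS→SGD→NZD: 2.24 × 0.3577 × 1.297 = 1.03922
INR→ILS→SGD→INR: 0.04537 × 0.3577 × 60.8 = 0.98671
NZD→SGD→ILS→NZD: 0.7402 × 2.756 × 0.4337 = 0.88474
Maximum is NZD→ILS→SGD→NZD at 1.0392; arbitrage exists.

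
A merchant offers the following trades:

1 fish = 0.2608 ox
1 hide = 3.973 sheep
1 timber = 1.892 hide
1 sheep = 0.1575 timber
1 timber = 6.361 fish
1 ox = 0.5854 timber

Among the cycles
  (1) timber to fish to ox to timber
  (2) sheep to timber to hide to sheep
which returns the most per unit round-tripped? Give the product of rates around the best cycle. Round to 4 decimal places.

(1) 6.361 × 0.2608 × 0.5854 = 0.97115
(2) 0.1575 × 1.892 × 3.973 = 1.18391
Highest is cycle (2) at 1.1839 (>1, arbitrage).

1.1839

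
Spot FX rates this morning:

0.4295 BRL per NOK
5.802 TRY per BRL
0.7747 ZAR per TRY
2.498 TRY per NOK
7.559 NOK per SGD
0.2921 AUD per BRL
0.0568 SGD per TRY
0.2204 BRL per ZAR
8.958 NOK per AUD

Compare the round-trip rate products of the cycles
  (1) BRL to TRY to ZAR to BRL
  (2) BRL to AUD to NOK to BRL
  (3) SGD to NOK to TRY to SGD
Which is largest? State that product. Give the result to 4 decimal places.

(1) 5.802 × 0.7747 × 0.2204 = 0.99066
(2) 0.2921 × 8.958 × 0.4295 = 1.12384
(3) 7.559 × 2.498 × 0.0568 = 1.07252
Highest is cycle (2) at 1.1238 (>1, arbitrage).

1.1238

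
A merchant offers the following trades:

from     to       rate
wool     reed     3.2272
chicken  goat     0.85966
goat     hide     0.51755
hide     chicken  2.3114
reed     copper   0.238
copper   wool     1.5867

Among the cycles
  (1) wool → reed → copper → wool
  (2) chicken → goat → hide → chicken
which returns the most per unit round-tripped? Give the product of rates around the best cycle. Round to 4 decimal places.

1.2187

(1) 3.2272 × 0.238 × 1.5867 = 1.21870
(2) 0.85966 × 0.51755 × 2.3114 = 1.02838
Highest is cycle (1) at 1.2187 (>1, arbitrage).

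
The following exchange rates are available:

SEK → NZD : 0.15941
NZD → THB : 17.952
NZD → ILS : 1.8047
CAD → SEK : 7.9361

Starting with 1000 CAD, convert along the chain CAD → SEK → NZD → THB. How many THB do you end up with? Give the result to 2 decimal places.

22710.96

1000 CAD × 7.9361 = 7936.1 SEK
7936.1 SEK × 0.15941 = 1265.093701 NZD
1265.093701 NZD × 17.952 = 22710.962120352 THB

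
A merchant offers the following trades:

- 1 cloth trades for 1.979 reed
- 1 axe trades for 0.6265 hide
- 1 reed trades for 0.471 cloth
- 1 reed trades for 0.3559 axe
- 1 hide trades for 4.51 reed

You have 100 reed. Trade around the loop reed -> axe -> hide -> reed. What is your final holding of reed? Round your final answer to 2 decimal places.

100 reed × 0.3559 = 35.59 axe
35.59 axe × 0.6265 = 22.297135 hide
22.297135 hide × 4.51 = 100.56007885 reed

100.56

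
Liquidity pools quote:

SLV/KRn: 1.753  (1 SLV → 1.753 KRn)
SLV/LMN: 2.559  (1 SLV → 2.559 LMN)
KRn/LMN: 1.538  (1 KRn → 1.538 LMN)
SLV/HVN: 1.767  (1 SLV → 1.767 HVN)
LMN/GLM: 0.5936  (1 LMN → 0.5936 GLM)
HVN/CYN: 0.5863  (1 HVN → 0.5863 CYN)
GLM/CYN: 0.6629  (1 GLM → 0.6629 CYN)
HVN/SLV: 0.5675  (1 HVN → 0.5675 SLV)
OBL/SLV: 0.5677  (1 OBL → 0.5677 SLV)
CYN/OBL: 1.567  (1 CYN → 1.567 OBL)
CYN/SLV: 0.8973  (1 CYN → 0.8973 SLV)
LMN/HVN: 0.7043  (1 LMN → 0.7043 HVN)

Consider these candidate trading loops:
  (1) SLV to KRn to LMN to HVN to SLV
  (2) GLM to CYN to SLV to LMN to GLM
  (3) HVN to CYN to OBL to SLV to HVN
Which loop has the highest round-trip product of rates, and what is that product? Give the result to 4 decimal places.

1.0776

(1) 1.753 × 1.538 × 0.7043 × 0.5675 = 1.07761
(2) 0.6629 × 0.8973 × 2.559 × 0.5936 = 0.90355
(3) 0.5863 × 1.567 × 0.5677 × 1.767 = 0.92160
Highest is cycle (1) at 1.0776 (>1, arbitrage).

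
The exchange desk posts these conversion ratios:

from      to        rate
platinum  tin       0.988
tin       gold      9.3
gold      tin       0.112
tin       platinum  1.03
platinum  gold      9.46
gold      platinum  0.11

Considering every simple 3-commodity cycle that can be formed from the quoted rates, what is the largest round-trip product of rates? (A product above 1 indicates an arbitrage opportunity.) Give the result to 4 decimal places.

1.0913

gold→tin→platinum→gold: 0.112 × 1.03 × 9.46 = 1.09131
gold→platinum→tin→gold: 0.11 × 0.988 × 9.3 = 1.01072
Maximum is gold→tin→platinum→gold at 1.0913; arbitrage exists.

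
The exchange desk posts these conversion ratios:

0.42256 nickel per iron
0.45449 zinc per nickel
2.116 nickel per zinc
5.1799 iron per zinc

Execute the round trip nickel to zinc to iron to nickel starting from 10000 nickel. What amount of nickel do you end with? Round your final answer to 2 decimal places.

9947.96

10000 nickel × 0.45449 = 4544.9 zinc
4544.9 zinc × 5.1799 = 23542.12751 iron
23542.12751 iron × 0.42256 = 9947.9614006256 nickel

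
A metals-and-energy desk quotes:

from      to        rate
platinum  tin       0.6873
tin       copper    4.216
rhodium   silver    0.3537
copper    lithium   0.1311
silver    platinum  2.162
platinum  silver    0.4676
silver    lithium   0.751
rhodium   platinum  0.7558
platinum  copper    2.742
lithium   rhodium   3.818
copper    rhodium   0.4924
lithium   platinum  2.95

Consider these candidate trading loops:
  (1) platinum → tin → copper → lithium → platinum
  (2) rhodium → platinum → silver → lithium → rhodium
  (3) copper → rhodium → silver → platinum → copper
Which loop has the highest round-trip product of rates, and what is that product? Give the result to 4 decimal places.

1.1207

(1) 0.6873 × 4.216 × 0.1311 × 2.95 = 1.12065
(2) 0.7558 × 0.4676 × 0.751 × 3.818 = 1.01334
(3) 0.4924 × 0.3537 × 2.162 × 2.742 = 1.03247
Highest is cycle (1) at 1.1207 (>1, arbitrage).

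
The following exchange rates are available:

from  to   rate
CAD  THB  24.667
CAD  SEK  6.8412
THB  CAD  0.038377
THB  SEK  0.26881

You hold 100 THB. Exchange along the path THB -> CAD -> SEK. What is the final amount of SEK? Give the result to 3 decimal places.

26.254

100 THB × 0.038377 = 3.8377 CAD
3.8377 CAD × 6.8412 = 26.25447324 SEK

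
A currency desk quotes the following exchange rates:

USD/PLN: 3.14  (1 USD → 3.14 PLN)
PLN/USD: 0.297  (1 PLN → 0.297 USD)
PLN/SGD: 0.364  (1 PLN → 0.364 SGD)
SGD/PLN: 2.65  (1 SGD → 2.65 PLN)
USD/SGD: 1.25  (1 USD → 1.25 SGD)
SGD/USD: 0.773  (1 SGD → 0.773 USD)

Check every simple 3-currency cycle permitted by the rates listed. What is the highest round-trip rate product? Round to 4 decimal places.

SGD→PLN→USD→SGD: 2.65 × 0.297 × 1.25 = 0.98381
SGD→USD→PLN→SGD: 0.773 × 3.14 × 0.364 = 0.88351
Maximum is SGD→PLN→USD→SGD at 0.9838; no arbitrage — every cycle loses value.

0.9838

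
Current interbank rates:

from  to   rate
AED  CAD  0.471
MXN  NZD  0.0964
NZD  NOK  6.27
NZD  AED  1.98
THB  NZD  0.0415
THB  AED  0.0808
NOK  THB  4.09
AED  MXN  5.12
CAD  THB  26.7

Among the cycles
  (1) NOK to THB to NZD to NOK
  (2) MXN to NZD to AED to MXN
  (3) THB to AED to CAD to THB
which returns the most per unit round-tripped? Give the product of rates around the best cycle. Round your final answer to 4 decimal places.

1.0642

(1) 4.09 × 0.0415 × 6.27 = 1.06424
(2) 0.0964 × 1.98 × 5.12 = 0.97726
(3) 0.0808 × 0.471 × 26.7 = 1.01612
Highest is cycle (1) at 1.0642 (>1, arbitrage).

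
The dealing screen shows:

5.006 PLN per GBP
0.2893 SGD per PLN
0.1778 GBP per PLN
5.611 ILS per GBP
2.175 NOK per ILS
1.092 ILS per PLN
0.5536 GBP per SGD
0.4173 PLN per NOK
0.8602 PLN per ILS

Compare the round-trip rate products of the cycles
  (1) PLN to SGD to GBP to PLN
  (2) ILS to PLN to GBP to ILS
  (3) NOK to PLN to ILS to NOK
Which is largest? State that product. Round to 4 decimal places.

0.9911

(1) 0.2893 × 0.5536 × 5.006 = 0.80174
(2) 0.8602 × 0.1778 × 5.611 = 0.85817
(3) 0.4173 × 1.092 × 2.175 = 0.99113
Highest is cycle (3) at 0.9911 (≤1, no arbitrage).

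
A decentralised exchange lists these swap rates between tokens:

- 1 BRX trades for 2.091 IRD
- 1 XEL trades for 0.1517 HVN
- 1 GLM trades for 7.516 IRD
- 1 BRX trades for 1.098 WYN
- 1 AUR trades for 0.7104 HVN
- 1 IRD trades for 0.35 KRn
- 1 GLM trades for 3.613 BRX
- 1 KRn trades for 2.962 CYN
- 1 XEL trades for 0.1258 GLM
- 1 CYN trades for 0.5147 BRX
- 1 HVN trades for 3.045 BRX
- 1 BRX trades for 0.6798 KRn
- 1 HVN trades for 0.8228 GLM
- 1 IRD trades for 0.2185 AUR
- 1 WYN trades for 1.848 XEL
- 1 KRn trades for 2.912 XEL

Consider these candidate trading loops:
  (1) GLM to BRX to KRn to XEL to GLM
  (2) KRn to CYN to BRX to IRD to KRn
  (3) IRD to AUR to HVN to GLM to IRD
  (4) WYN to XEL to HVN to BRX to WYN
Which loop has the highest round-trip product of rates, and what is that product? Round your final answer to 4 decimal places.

1.1157

(1) 3.613 × 0.6798 × 2.912 × 0.1258 = 0.89975
(2) 2.962 × 0.5147 × 2.091 × 0.35 = 1.11574
(3) 0.2185 × 0.7104 × 0.8228 × 7.516 = 0.95992
(4) 1.848 × 0.1517 × 3.045 × 1.098 = 0.93730
Highest is cycle (2) at 1.1157 (>1, arbitrage).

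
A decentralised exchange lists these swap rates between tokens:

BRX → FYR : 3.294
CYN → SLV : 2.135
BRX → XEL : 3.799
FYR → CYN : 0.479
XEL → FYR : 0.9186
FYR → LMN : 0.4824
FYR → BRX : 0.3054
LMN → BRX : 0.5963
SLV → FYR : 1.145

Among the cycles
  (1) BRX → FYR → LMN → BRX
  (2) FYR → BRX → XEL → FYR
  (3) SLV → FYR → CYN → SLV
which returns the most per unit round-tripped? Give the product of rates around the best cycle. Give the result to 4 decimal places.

(1) 3.294 × 0.4824 × 0.5963 = 0.94754
(2) 0.3054 × 3.799 × 0.9186 = 1.06577
(3) 1.145 × 0.479 × 2.135 = 1.17095
Highest is cycle (3) at 1.1710 (>1, arbitrage).

1.1710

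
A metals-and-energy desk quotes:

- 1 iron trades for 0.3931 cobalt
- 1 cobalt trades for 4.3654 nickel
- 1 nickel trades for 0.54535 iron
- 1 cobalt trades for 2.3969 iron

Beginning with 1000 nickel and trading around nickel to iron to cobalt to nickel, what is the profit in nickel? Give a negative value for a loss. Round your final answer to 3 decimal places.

-64.158

1000 nickel × 0.54535 = 545.35 iron
545.35 iron × 0.3931 = 214.377085 cobalt
214.377085 cobalt × 4.3654 = 935.841726859 nickel
Net change: 935.841726859 − 1000 = -64.158273141 nickel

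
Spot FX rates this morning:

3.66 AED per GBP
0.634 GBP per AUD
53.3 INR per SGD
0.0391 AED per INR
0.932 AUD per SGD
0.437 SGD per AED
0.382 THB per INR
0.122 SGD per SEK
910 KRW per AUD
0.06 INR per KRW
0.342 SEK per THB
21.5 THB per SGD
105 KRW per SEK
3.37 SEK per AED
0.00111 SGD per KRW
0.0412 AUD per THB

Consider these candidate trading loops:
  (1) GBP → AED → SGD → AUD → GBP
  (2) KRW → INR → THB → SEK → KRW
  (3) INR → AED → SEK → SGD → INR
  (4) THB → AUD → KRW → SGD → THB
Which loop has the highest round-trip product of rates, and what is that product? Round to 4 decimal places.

0.9451

(1) 3.66 × 0.437 × 0.932 × 0.634 = 0.94508
(2) 0.06 × 0.382 × 0.342 × 105 = 0.82306
(3) 0.0391 × 3.37 × 0.122 × 53.3 = 0.85683
(4) 0.0412 × 910 × 0.00111 × 21.5 = 0.89475
Highest is cycle (1) at 0.9451 (≤1, no arbitrage).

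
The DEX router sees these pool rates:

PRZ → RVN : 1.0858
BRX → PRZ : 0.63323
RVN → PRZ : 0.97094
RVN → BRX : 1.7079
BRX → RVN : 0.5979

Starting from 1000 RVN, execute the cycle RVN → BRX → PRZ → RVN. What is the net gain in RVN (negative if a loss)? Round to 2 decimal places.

1000 RVN × 1.7079 = 1707.9 BRX
1707.9 BRX × 0.63323 = 1081.493517 PRZ
1081.493517 PRZ × 1.0858 = 1174.2856607586 RVN
Net change: 1174.2856607586 − 1000 = 174.2856607586 RVN

174.29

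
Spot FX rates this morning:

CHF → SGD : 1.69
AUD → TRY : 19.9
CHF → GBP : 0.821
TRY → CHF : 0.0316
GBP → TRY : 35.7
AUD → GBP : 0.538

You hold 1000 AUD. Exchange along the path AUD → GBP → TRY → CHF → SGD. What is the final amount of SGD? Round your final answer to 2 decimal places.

1000 AUD × 0.538 = 538 GBP
538 GBP × 35.7 = 19206.6 TRY
19206.6 TRY × 0.0316 = 606.92856 CHF
606.92856 CHF × 1.69 = 1025.7092664 SGD

1025.71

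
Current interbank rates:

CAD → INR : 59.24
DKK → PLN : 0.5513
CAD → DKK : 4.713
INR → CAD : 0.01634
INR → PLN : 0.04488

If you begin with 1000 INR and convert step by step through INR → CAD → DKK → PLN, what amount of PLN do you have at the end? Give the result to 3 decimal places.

1000 INR × 0.01634 = 16.34 CAD
16.34 CAD × 4.713 = 77.01042 DKK
77.01042 DKK × 0.5513 = 42.455844546 PLN

42.456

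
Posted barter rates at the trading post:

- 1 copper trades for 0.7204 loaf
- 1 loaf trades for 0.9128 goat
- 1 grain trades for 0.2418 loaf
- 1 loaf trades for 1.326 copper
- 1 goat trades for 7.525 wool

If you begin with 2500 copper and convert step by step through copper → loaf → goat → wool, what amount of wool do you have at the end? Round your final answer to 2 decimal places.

2500 copper × 0.7204 = 1801 loaf
1801 loaf × 0.9128 = 1643.9528 goat
1643.9528 goat × 7.525 = 12370.74482 wool

12370.74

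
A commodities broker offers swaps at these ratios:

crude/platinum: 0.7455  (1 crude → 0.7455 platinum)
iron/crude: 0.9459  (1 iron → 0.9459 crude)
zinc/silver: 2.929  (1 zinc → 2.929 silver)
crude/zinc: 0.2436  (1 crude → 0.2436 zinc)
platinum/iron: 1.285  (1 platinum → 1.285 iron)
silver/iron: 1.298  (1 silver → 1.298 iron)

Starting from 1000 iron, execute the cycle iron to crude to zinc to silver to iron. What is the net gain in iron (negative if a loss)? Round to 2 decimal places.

1000 iron × 0.9459 = 945.9 crude
945.9 crude × 0.2436 = 230.42124 zinc
230.42124 zinc × 2.929 = 674.90381196 silver
674.90381196 silver × 1.298 = 876.02514792408 iron
Net change: 876.02514792408 − 1000 = -123.97485207592 iron

-123.97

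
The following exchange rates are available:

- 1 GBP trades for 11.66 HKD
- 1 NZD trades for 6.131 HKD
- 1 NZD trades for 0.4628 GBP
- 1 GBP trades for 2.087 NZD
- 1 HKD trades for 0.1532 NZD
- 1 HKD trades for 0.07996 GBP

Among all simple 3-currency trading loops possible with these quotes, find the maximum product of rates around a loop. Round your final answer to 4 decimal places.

NZD→HKD→GBP→NZD: 6.131 × 0.07996 × 2.087 = 1.02312
NZD→GBP→HKD→NZD: 0.4628 × 11.66 × 0.1532 = 0.82671
Maximum is NZD→HKD→GBP→NZD at 1.0231; arbitrage exists.

1.0231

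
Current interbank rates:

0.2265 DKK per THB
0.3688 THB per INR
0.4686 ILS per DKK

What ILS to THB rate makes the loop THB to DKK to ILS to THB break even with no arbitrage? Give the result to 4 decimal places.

Known legs of the cycle: 0.2265 × 0.4686 = 0.1061379
For no arbitrage the full-cycle product must be 1, so the missing rate is 1 / 0.1061379 ≈ 9.421705.

9.4217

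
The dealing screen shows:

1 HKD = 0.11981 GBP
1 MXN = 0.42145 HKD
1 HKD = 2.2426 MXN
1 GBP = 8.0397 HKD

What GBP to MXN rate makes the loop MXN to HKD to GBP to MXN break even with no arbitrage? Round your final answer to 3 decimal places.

19.804

Known legs of the cycle: 0.42145 × 0.11981 = 0.0504939245
For no arbitrage the full-cycle product must be 1, so the missing rate is 1 / 0.0504939245 ≈ 19.80436.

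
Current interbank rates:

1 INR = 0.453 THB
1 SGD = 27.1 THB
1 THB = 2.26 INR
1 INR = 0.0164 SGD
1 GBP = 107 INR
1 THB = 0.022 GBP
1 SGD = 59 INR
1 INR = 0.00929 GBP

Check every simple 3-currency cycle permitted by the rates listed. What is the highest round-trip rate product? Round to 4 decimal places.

1.0664

THB→GBP→INR→THB: 0.022 × 107 × 0.453 = 1.06636
THB→INR→SGD→THB: 2.26 × 0.0164 × 27.1 = 1.00443
Maximum is THB→GBP→INR→THB at 1.0664; arbitrage exists.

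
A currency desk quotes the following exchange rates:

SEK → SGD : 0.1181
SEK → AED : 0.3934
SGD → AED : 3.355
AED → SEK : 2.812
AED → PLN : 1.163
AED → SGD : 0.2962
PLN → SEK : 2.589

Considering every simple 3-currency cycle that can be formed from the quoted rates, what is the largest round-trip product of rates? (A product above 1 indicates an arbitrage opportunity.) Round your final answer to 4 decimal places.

SEK→AED→PLN→SEK: 0.3934 × 1.163 × 2.589 = 1.18453
SEK→SGD→AED→SEK: 0.1181 × 3.355 × 2.812 = 1.11419
Maximum is SEK→AED→PLN→SEK at 1.1845; arbitrage exists.

1.1845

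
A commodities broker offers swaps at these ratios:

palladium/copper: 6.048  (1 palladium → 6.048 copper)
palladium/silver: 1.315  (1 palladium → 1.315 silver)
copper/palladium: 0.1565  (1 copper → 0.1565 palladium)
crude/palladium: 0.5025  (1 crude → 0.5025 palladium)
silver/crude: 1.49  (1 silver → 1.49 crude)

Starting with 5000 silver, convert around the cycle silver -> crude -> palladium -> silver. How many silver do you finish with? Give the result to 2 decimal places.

4922.87

5000 silver × 1.49 = 7450 crude
7450 crude × 0.5025 = 3743.625 palladium
3743.625 palladium × 1.315 = 4922.866875 silver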